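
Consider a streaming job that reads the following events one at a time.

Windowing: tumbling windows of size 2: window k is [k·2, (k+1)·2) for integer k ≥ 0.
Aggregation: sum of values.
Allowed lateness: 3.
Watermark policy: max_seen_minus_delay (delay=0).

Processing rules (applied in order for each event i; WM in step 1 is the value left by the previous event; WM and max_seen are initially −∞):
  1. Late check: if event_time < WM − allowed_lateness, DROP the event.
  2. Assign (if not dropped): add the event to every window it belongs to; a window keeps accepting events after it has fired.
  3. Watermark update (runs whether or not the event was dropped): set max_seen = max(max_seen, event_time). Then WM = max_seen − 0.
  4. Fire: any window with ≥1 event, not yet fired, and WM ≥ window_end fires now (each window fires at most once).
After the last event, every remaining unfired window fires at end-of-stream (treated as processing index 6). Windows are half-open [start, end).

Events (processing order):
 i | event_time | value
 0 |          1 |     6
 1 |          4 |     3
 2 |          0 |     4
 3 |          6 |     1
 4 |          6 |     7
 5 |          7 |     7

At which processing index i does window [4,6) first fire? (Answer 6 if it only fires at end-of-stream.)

i=0 t=1 v=6: → [0,2); WM=1
i=1 t=4 v=3: → [4,6); WM=4; [0,2) fires=6
i=2 t=0 v=4: DROP (t<4-3); WM=4
i=3 t=6 v=1: → [6,8); WM=6; [4,6) fires=3
i=4 t=6 v=7: → [6,8); WM=6
i=5 t=7 v=7: → [6,8); WM=7

3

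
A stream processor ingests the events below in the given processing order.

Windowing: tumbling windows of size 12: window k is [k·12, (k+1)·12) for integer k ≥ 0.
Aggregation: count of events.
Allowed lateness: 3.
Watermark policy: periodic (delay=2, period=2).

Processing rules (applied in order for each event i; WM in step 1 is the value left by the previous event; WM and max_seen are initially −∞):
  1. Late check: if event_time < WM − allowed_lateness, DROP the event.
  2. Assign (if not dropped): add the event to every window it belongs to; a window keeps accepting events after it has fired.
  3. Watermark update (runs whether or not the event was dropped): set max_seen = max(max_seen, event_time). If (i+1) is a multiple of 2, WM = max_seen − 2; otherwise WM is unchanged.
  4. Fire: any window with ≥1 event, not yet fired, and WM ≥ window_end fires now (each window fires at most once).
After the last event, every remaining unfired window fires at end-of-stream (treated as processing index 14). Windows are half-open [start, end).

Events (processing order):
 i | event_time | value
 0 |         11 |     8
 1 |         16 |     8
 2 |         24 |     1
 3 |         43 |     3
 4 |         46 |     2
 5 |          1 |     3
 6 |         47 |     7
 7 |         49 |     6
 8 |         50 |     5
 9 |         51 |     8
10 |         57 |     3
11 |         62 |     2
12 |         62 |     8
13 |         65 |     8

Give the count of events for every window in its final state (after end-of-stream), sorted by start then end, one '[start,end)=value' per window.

[0,12)=1 [12,24)=1 [24,36)=1 [36,48)=3 [48,60)=4 [60,72)=3

i=0 t=11 v=8: → [0,12); WM=−∞
i=1 t=16 v=8: → [12,24); WM=14; [0,12) fires=1
i=2 t=24 v=1: → [24,36); WM=14
i=3 t=43 v=3: → [36,48); WM=41; [12,24) fires=1 [24,36) fires=1
i=4 t=46 v=2: → [36,48); WM=41
i=5 t=1 v=3: DROP (t<41-3); WM=44
i=6 t=47 v=7: → [36,48); WM=44
i=7 t=49 v=6: → [48,60); WM=47
i=8 t=50 v=5: → [48,60); WM=47
i=9 t=51 v=8: → [48,60); WM=49; [36,48) fires=3
i=10 t=57 v=3: → [48,60); WM=49
i=11 t=62 v=2: → [60,72); WM=60; [48,60) fires=4
i=12 t=62 v=8: → [60,72); WM=60
i=13 t=65 v=8: → [60,72); WM=63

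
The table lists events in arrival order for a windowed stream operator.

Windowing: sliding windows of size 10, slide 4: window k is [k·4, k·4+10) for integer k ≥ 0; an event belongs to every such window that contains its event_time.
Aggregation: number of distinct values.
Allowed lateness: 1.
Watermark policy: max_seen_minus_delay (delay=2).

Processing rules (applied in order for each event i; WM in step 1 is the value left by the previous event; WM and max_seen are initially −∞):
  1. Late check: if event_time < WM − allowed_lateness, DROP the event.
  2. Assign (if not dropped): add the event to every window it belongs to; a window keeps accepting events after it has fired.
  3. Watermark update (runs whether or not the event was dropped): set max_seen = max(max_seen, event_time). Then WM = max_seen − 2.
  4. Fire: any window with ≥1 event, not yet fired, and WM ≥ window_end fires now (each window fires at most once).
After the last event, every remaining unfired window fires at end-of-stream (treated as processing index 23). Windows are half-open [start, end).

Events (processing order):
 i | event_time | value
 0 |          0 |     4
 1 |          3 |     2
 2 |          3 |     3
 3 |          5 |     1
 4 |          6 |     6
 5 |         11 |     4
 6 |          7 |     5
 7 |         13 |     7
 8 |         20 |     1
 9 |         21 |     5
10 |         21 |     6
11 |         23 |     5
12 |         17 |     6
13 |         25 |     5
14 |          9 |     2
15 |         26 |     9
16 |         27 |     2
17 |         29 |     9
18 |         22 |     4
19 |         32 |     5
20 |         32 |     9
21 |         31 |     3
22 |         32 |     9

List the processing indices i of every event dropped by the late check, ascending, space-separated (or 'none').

6 12 14 18

i=0 t=0 v=4: → [0,10); WM=-2
i=1 t=3 v=2: → [0,10); WM=1
i=2 t=3 v=3: → [0,10); WM=1
i=3 t=5 v=1: → [4,14),[0,10); WM=3
i=4 t=6 v=6: → [4,14),[0,10); WM=4
i=5 t=11 v=4: → [8,18),[4,14); WM=9
i=6 t=7 v=5: DROP (t<9-1); WM=9
i=7 t=13 v=7: → [12,22),[8,18),[4,14); WM=11; [0,10) fires=5
i=8 t=20 v=1: → [20,30),[16,26),[12,22); WM=18; [4,14) fires=4 [8,18) fires=2
i=9 t=21 v=5: → [20,30),[16,26),[12,22); WM=19
i=10 t=21 v=6: → [20,30),[16,26),[12,22); WM=19
i=11 t=23 v=5: → [20,30),[16,26); WM=21
i=12 t=17 v=6: DROP (t<21-1); WM=21
i=13 t=25 v=5: → [24,34),[20,30),[16,26); WM=23; [12,22) fires=4
i=14 t=9 v=2: DROP (t<23-1); WM=23
i=15 t=26 v=9: → [24,34),[20,30); WM=24
i=16 t=27 v=2: → [24,34),[20,30); WM=25
i=17 t=29 v=9: → [28,38),[24,34),[20,30); WM=27; [16,26) fires=3
i=18 t=22 v=4: DROP (t<27-1); WM=27
i=19 t=32 v=5: → [32,42),[28,38),[24,34); WM=30; [20,30) fires=5
i=20 t=32 v=9: → [32,42),[28,38),[24,34); WM=30
i=21 t=31 v=3: → [28,38),[24,34); WM=30
i=22 t=32 v=9: → [32,42),[28,38),[24,34); WM=30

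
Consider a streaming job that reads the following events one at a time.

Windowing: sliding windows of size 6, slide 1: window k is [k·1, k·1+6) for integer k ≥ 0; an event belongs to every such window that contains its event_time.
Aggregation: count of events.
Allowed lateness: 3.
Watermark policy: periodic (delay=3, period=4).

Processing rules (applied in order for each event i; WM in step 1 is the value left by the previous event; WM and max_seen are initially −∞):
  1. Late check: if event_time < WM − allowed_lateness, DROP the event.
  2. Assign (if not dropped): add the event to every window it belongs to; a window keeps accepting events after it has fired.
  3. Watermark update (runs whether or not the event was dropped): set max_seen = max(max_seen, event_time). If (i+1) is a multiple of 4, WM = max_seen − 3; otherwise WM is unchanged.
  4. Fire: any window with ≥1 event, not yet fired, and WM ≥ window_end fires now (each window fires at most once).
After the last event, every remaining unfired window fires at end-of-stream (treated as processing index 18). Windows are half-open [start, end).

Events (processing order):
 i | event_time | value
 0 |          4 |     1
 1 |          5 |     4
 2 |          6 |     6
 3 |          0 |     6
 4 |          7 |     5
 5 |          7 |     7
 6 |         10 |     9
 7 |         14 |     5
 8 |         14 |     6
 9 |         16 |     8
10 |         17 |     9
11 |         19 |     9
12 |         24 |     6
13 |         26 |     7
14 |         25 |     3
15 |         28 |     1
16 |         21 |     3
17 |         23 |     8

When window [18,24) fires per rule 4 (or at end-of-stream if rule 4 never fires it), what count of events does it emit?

1

i=0 t=4 v=1: → [4,10),[3,9),[2,8),[1,7),[0,6); WM=−∞
i=1 t=5 v=4: → [5,11),[4,10),[3,9),[2,8),[1,7),[0,6); WM=−∞
i=2 t=6 v=6: → [6,12),[5,11),[4,10),[3,9),[2,8),[1,7); WM=−∞
i=3 t=0 v=6: → [0,6); WM=3
i=4 t=7 v=5: → [7,13),[6,12),[5,11),[4,10),[3,9),[2,8); WM=3
i=5 t=7 v=7: → [7,13),[6,12),[5,11),[4,10),[3,9),[2,8); WM=3
i=6 t=10 v=9: → [10,16),[9,15),[8,14),[7,13),[6,12),[5,11); WM=3
i=7 t=14 v=5: → [14,20),[13,19),[12,18),[11,17),[10,16),[9,15); WM=11; [0,6) fires=3 [1,7) fires=3 [2,8) fires=5 [3,9) fires=5 [4,10) fires=5 [5,11) fires=5
i=8 t=14 v=6: → [14,20),[13,19),[12,18),[11,17),[10,16),[9,15); WM=11
i=9 t=16 v=8: → [16,22),[15,21),[14,20),[13,19),[12,18),[11,17); WM=11
i=10 t=17 v=9: → [17,23),[16,22),[15,21),[14,20),[13,19),[12,18); WM=11
i=11 t=19 v=9: → [19,25),[18,24),[17,23),[16,22),[15,21),[14,20); WM=16; [6,12) fires=4 [7,13) fires=3 [8,14) fires=1 [9,15) fires=3 [10,16) fires=3
i=12 t=24 v=6: → [24,30),[23,29),[22,28),[21,27),[20,26),[19,25); WM=16
i=13 t=26 v=7: → [26,32),[25,31),[24,30),[23,29),[22,28),[21,27); WM=16
i=14 t=25 v=3: → [25,31),[24,30),[23,29),[22,28),[21,27),[20,26); WM=16
i=15 t=28 v=1: → [28,34),[27,33),[26,32),[25,31),[24,30),[23,29); WM=25; [11,17) fires=3 [12,18) fires=4 [13,19) fires=4 [14,20) fires=5 [15,21) fires=3 [16,22) fires=3 [17,23) fires=2 [18,24) fires=1 [19,25) fires=2
i=16 t=21 v=3: DROP (t<25-3); WM=25
i=17 t=23 v=8: → [23,29),[22,28),[21,27),[20,26),[19,25),[18,24); WM=25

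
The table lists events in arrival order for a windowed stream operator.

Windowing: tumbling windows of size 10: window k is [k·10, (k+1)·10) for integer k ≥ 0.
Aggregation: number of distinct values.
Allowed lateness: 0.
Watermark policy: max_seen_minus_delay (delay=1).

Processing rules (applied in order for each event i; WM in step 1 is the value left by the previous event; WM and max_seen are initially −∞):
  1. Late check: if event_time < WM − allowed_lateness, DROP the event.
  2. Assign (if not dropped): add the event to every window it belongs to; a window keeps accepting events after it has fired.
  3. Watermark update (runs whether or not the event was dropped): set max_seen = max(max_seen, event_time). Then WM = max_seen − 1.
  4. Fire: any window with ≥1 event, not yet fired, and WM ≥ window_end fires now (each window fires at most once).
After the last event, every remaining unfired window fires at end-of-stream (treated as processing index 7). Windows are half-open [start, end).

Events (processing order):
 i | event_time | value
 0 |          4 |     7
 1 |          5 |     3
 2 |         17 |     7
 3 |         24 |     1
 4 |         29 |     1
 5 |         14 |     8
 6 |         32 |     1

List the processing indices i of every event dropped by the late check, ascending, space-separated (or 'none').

5

i=0 t=4 v=7: → [0,10); WM=3
i=1 t=5 v=3: → [0,10); WM=4
i=2 t=17 v=7: → [10,20); WM=16; [0,10) fires=2
i=3 t=24 v=1: → [20,30); WM=23; [10,20) fires=1
i=4 t=29 v=1: → [20,30); WM=28
i=5 t=14 v=8: DROP (t<28-0); WM=28
i=6 t=32 v=1: → [30,40); WM=31; [20,30) fires=1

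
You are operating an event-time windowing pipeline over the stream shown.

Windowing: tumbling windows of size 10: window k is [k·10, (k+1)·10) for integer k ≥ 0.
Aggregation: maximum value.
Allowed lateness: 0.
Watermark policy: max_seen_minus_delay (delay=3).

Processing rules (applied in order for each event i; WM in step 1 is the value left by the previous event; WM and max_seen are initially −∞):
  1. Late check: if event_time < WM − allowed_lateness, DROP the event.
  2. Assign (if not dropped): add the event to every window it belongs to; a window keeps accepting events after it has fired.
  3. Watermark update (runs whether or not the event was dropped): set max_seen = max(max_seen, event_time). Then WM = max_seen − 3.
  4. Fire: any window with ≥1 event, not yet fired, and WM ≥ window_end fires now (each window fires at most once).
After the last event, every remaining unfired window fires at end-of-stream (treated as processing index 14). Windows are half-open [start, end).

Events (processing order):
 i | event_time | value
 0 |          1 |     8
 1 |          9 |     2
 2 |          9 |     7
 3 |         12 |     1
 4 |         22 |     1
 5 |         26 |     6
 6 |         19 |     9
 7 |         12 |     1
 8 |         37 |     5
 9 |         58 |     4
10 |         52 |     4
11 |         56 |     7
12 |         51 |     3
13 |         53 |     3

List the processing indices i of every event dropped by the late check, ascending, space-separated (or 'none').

i=0 t=1 v=8: → [0,10); WM=-2
i=1 t=9 v=2: → [0,10); WM=6
i=2 t=9 v=7: → [0,10); WM=6
i=3 t=12 v=1: → [10,20); WM=9
i=4 t=22 v=1: → [20,30); WM=19; [0,10) fires=8
i=5 t=26 v=6: → [20,30); WM=23; [10,20) fires=1
i=6 t=19 v=9: DROP (t<23-0); WM=23
i=7 t=12 v=1: DROP (t<23-0); WM=23
i=8 t=37 v=5: → [30,40); WM=34; [20,30) fires=6
i=9 t=58 v=4: → [50,60); WM=55; [30,40) fires=5
i=10 t=52 v=4: DROP (t<55-0); WM=55
i=11 t=56 v=7: → [50,60); WM=55
i=12 t=51 v=3: DROP (t<55-0); WM=55
i=13 t=53 v=3: DROP (t<55-0); WM=55

6 7 10 12 13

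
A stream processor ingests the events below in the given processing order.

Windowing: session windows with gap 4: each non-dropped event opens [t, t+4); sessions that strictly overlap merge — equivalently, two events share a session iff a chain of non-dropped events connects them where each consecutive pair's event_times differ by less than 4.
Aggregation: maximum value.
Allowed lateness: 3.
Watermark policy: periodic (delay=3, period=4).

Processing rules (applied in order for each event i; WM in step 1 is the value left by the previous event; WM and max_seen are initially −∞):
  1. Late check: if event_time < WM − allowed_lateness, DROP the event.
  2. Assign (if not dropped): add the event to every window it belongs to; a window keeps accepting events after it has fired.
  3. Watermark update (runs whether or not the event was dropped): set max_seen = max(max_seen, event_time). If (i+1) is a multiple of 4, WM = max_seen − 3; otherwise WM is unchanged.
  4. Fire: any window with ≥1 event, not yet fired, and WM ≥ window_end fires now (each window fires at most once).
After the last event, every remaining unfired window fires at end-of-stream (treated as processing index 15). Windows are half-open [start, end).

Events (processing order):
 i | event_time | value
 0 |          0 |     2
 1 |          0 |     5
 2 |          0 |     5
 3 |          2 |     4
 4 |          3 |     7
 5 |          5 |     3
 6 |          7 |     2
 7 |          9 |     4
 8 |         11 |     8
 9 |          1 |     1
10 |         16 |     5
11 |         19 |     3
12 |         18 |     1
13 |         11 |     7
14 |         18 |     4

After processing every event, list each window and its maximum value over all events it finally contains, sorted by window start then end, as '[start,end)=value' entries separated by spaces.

[0,15)=8 [16,23)=5

i=0 t=0 v=2: → [0,4); WM=−∞
i=1 t=0 v=5: → [0,4); WM=−∞
i=2 t=0 v=5: → [0,4); WM=−∞
i=3 t=2 v=4: → [0,6); WM=-1
i=4 t=3 v=7: → [0,7); WM=-1
i=5 t=5 v=3: → [0,9); WM=-1
i=6 t=7 v=2: → [0,11); WM=-1
i=7 t=9 v=4: → [0,13); WM=6
i=8 t=11 v=8: → [0,15); WM=6
i=9 t=1 v=1: DROP (t<6-3); WM=6
i=10 t=16 v=5: → [16,20); WM=6
i=11 t=19 v=3: → [16,23); WM=16
i=12 t=18 v=1: → [16,23); WM=16
i=13 t=11 v=7: DROP (t<16-3); WM=16
i=14 t=18 v=4: → [16,23); WM=16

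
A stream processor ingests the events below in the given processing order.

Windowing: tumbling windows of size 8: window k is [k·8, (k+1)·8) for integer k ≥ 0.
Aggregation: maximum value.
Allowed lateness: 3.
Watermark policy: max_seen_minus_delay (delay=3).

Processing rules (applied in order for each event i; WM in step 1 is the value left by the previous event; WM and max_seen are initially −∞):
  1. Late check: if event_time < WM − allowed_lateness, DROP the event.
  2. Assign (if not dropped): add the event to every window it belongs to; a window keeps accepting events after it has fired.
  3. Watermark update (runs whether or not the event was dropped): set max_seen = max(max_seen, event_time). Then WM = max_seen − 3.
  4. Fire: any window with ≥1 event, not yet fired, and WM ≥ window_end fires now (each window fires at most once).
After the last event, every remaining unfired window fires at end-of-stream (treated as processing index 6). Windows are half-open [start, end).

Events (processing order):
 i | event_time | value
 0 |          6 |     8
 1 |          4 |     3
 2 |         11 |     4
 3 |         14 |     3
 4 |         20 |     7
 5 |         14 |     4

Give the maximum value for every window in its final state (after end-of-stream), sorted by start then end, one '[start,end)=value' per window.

[0,8)=8 [8,16)=4 [16,24)=7

i=0 t=6 v=8: → [0,8); WM=3
i=1 t=4 v=3: → [0,8); WM=3
i=2 t=11 v=4: → [8,16); WM=8; [0,8) fires=8
i=3 t=14 v=3: → [8,16); WM=11
i=4 t=20 v=7: → [16,24); WM=17; [8,16) fires=4
i=5 t=14 v=4: → [8,16); WM=17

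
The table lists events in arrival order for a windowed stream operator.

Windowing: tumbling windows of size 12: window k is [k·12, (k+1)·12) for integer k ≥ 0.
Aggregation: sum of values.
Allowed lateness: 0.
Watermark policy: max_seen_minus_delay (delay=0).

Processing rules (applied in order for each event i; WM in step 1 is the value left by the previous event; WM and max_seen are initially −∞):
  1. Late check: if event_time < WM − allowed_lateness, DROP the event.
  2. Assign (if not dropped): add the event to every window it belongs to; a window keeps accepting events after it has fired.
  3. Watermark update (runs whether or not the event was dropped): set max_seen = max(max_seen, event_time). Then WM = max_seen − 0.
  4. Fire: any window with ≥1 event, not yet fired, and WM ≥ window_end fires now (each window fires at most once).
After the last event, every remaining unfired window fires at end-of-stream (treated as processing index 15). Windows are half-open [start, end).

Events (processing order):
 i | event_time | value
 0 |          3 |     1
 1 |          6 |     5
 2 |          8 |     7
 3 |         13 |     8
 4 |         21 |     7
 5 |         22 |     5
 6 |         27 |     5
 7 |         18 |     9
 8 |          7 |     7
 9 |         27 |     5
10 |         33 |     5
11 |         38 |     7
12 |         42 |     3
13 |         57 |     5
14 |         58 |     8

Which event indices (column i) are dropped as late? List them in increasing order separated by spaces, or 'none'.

i=0 t=3 v=1: → [0,12); WM=3
i=1 t=6 v=5: → [0,12); WM=6
i=2 t=8 v=7: → [0,12); WM=8
i=3 t=13 v=8: → [12,24); WM=13; [0,12) fires=13
i=4 t=21 v=7: → [12,24); WM=21
i=5 t=22 v=5: → [12,24); WM=22
i=6 t=27 v=5: → [24,36); WM=27; [12,24) fires=20
i=7 t=18 v=9: DROP (t<27-0); WM=27
i=8 t=7 v=7: DROP (t<27-0); WM=27
i=9 t=27 v=5: → [24,36); WM=27
i=10 t=33 v=5: → [24,36); WM=33
i=11 t=38 v=7: → [36,48); WM=38; [24,36) fires=15
i=12 t=42 v=3: → [36,48); WM=42
i=13 t=57 v=5: → [48,60); WM=57; [36,48) fires=10
i=14 t=58 v=8: → [48,60); WM=58

7 8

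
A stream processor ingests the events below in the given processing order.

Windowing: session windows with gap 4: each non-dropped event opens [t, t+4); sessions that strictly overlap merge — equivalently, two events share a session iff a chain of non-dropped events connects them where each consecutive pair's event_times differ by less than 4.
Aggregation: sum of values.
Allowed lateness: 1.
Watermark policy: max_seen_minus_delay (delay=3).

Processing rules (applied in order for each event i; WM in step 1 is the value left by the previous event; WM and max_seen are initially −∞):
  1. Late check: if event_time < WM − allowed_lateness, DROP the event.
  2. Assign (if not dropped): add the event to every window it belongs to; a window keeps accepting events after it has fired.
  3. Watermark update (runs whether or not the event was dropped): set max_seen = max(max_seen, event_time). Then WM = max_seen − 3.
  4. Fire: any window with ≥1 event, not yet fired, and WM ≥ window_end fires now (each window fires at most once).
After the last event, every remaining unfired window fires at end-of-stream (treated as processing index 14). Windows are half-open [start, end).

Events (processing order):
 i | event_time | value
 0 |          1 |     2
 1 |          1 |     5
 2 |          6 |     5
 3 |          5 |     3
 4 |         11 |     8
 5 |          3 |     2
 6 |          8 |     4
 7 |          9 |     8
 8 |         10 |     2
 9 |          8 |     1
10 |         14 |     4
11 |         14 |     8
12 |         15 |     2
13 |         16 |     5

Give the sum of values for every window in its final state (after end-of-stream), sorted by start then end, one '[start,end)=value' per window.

[1,5)=7 [5,20)=50

i=0 t=1 v=2: → [1,5); WM=-2
i=1 t=1 v=5: → [1,5); WM=-2
i=2 t=6 v=5: → [6,10); WM=3
i=3 t=5 v=3: → [5,10); WM=3
i=4 t=11 v=8: → [11,15); WM=8
i=5 t=3 v=2: DROP (t<8-1); WM=8
i=6 t=8 v=4: → [5,15); WM=8
i=7 t=9 v=8: → [5,15); WM=8
i=8 t=10 v=2: → [5,15); WM=8
i=9 t=8 v=1: → [5,15); WM=8
i=10 t=14 v=4: → [5,18); WM=11
i=11 t=14 v=8: → [5,18); WM=11
i=12 t=15 v=2: → [5,19); WM=12
i=13 t=16 v=5: → [5,20); WM=13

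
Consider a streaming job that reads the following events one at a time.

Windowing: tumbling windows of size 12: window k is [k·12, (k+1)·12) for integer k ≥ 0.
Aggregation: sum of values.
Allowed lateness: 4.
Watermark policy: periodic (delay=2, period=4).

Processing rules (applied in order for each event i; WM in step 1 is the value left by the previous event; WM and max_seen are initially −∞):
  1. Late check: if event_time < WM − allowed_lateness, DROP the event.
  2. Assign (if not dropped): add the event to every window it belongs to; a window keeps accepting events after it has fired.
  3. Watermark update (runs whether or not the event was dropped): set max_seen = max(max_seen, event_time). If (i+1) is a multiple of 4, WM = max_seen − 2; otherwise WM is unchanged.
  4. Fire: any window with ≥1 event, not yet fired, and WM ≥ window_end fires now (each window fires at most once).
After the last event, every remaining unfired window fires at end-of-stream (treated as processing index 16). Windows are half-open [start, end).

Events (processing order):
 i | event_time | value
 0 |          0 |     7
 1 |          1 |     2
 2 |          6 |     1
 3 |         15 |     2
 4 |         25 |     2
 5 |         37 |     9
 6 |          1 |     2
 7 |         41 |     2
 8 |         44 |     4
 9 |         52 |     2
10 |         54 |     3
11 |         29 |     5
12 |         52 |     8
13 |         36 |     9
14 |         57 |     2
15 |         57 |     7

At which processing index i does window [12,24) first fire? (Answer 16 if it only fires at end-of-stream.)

i=0 t=0 v=7: → [0,12); WM=−∞
i=1 t=1 v=2: → [0,12); WM=−∞
i=2 t=6 v=1: → [0,12); WM=−∞
i=3 t=15 v=2: → [12,24); WM=13; [0,12) fires=10
i=4 t=25 v=2: → [24,36); WM=13
i=5 t=37 v=9: → [36,48); WM=13
i=6 t=1 v=2: DROP (t<13-4); WM=13
i=7 t=41 v=2: → [36,48); WM=39; [12,24) fires=2 [24,36) fires=2
i=8 t=44 v=4: → [36,48); WM=39
i=9 t=52 v=2: → [48,60); WM=39
i=10 t=54 v=3: → [48,60); WM=39
i=11 t=29 v=5: DROP (t<39-4); WM=52; [36,48) fires=15
i=12 t=52 v=8: → [48,60); WM=52
i=13 t=36 v=9: DROP (t<52-4); WM=52
i=14 t=57 v=2: → [48,60); WM=52
i=15 t=57 v=7: → [48,60); WM=55

7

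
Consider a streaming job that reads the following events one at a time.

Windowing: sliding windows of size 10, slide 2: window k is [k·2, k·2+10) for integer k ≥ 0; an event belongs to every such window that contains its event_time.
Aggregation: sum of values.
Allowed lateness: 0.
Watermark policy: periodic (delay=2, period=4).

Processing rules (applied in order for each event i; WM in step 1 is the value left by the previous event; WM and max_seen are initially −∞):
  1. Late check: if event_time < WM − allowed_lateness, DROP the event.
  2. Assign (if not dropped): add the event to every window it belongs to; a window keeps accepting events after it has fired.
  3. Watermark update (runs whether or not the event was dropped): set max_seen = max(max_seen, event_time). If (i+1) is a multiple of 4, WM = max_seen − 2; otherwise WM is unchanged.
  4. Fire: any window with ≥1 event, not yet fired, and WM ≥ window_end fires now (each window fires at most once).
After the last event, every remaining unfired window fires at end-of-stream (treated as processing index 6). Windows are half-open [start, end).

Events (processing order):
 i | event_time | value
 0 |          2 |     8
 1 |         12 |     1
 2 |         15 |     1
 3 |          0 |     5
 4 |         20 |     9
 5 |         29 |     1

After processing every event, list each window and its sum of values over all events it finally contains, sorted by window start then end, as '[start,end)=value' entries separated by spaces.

i=0 t=2 v=8: → [2,12),[0,10); WM=−∞
i=1 t=12 v=1: → [12,22),[10,20),[8,18),[6,16),[4,14); WM=−∞
i=2 t=15 v=1: → [14,24),[12,22),[10,20),[8,18),[6,16); WM=−∞
i=3 t=0 v=5: → [0,10); WM=13; [0,10) fires=13 [2,12) fires=8
i=4 t=20 v=9: → [20,30),[18,28),[16,26),[14,24),[12,22); WM=13
i=5 t=29 v=1: → [28,38),[26,36),[24,34),[22,32),[20,30); WM=13

[0,10)=13 [2,12)=8 [4,14)=1 [6,16)=2 [8,18)=2 [10,20)=2 [12,22)=11 [14,24)=10 [16,26)=9 [18,28)=9 [20,30)=10 [22,32)=1 [24,34)=1 [26,36)=1 [28,38)=1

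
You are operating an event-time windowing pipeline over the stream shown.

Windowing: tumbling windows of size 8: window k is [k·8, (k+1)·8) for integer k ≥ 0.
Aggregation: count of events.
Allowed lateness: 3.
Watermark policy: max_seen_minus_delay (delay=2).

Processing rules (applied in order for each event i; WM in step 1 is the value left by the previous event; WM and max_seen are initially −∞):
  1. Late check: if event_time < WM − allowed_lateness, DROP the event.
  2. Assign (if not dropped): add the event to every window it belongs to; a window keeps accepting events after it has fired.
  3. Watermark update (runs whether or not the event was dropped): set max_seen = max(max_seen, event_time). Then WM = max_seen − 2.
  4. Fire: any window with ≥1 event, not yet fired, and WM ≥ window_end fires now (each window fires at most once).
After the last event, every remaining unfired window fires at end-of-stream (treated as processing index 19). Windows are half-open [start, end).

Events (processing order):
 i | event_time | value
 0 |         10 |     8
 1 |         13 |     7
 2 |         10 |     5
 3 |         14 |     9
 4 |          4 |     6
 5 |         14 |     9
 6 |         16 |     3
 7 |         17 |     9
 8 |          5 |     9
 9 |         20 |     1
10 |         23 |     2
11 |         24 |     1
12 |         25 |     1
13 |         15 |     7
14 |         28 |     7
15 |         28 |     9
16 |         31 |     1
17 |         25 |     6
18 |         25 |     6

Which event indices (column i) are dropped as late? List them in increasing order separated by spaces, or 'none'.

i=0 t=10 v=8: → [8,16); WM=8
i=1 t=13 v=7: → [8,16); WM=11
i=2 t=10 v=5: → [8,16); WM=11
i=3 t=14 v=9: → [8,16); WM=12
i=4 t=4 v=6: DROP (t<12-3); WM=12
i=5 t=14 v=9: → [8,16); WM=12
i=6 t=16 v=3: → [16,24); WM=14
i=7 t=17 v=9: → [16,24); WM=15
i=8 t=5 v=9: DROP (t<15-3); WM=15
i=9 t=20 v=1: → [16,24); WM=18; [8,16) fires=5
i=10 t=23 v=2: → [16,24); WM=21
i=11 t=24 v=1: → [24,32); WM=22
i=12 t=25 v=1: → [24,32); WM=23
i=13 t=15 v=7: DROP (t<23-3); WM=23
i=14 t=28 v=7: → [24,32); WM=26; [16,24) fires=4
i=15 t=28 v=9: → [24,32); WM=26
i=16 t=31 v=1: → [24,32); WM=29
i=17 t=25 v=6: DROP (t<29-3); WM=29
i=18 t=25 v=6: DROP (t<29-3); WM=29

4 8 13 17 18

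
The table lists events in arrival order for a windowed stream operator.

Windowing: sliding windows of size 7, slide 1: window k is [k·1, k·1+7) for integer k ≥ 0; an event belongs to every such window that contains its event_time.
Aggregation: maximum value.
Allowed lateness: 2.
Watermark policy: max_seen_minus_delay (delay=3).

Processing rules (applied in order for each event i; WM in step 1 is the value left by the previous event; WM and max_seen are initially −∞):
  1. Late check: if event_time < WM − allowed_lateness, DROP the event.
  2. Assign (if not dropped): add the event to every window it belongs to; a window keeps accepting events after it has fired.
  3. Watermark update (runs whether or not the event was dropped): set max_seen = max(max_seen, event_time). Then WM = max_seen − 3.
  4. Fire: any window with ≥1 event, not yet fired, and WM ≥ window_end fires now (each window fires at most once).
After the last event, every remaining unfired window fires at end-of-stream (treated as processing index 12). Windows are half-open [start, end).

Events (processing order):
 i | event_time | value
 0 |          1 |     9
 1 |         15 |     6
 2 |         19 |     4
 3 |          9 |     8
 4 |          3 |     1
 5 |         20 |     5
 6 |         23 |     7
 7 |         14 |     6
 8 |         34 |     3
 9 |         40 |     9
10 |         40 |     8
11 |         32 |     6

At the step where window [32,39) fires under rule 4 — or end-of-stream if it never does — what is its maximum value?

3

i=0 t=1 v=9: → [1,8),[0,7); WM=-2
i=1 t=15 v=6: → [15,22),[14,21),[13,20),[12,19),[11,18),[10,17),[9,16); WM=12; [0,7) fires=9 [1,8) fires=9
i=2 t=19 v=4: → [19,26),[18,25),[17,24),[16,23),[15,22),[14,21),[13,20); WM=16; [9,16) fires=6
i=3 t=9 v=8: DROP (t<16-2); WM=16
i=4 t=3 v=1: DROP (t<16-2); WM=16
i=5 t=20 v=5: → [20,27),[19,26),[18,25),[17,24),[16,23),[15,22),[14,21); WM=17; [10,17) fires=6
i=6 t=23 v=7: → [23,30),[22,29),[21,28),[20,27),[19,26),[18,25),[17,24); WM=20; [11,18) fires=6 [12,19) fires=6 [13,20) fires=6
i=7 t=14 v=6: DROP (t<20-2); WM=20
i=8 t=34 v=3: → [34,41),[33,40),[32,39),[31,38),[30,37),[29,36),[28,35); WM=31; [14,21) fires=6 [15,22) fires=6 [16,23) fires=5 [17,24) fires=7 [18,25) fires=7 [19,26) fires=7 [20,27) fires=7 [21,28) fires=7 [22,29) fires=7 [23,30) fires=7
i=9 t=40 v=9: → [40,47),[39,46),[38,45),[37,44),[36,43),[35,42),[34,41); WM=37; [28,35) fires=3 [29,36) fires=3 [30,37) fires=3
i=10 t=40 v=8: → [40,47),[39,46),[38,45),[37,44),[36,43),[35,42),[34,41); WM=37
i=11 t=32 v=6: DROP (t<37-2); WM=37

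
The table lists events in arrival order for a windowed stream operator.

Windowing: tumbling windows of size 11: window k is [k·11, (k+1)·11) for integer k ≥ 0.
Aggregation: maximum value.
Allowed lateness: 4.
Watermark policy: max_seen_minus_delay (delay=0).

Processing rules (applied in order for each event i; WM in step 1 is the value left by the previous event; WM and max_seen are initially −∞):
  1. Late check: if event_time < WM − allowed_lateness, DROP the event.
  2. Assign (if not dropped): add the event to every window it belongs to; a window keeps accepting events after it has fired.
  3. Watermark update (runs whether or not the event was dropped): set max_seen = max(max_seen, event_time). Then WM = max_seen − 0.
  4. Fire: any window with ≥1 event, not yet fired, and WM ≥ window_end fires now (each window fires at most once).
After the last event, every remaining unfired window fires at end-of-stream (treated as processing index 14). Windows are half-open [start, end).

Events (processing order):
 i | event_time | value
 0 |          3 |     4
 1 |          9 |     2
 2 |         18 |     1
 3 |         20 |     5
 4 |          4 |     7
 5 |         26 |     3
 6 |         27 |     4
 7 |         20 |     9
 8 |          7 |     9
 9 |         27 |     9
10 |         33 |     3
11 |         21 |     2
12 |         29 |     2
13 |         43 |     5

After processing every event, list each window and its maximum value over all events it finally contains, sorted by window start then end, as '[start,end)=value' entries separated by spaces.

[0,11)=4 [11,22)=5 [22,33)=9 [33,44)=5

i=0 t=3 v=4: → [0,11); WM=3
i=1 t=9 v=2: → [0,11); WM=9
i=2 t=18 v=1: → [11,22); WM=18; [0,11) fires=4
i=3 t=20 v=5: → [11,22); WM=20
i=4 t=4 v=7: DROP (t<20-4); WM=20
i=5 t=26 v=3: → [22,33); WM=26; [11,22) fires=5
i=6 t=27 v=4: → [22,33); WM=27
i=7 t=20 v=9: DROP (t<27-4); WM=27
i=8 t=7 v=9: DROP (t<27-4); WM=27
i=9 t=27 v=9: → [22,33); WM=27
i=10 t=33 v=3: → [33,44); WM=33; [22,33) fires=9
i=11 t=21 v=2: DROP (t<33-4); WM=33
i=12 t=29 v=2: → [22,33); WM=33
i=13 t=43 v=5: → [33,44); WM=43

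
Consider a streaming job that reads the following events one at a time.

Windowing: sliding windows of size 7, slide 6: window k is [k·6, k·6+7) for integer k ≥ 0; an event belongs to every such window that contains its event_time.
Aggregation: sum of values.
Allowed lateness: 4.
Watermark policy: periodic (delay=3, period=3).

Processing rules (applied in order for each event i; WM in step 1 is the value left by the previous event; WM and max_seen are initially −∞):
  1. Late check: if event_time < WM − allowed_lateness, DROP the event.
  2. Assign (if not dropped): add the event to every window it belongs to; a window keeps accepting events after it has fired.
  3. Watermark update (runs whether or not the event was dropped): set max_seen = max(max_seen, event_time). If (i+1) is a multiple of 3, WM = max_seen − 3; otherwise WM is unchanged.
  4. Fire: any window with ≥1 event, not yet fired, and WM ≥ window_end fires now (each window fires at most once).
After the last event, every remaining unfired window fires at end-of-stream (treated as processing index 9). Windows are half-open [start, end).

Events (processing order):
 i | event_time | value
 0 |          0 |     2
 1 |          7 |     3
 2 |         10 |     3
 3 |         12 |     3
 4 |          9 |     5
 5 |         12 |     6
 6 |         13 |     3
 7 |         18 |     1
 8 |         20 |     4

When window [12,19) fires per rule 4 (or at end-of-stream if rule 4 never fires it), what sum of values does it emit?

i=0 t=0 v=2: → [0,7); WM=−∞
i=1 t=7 v=3: → [6,13); WM=−∞
i=2 t=10 v=3: → [6,13); WM=7; [0,7) fires=2
i=3 t=12 v=3: → [12,19),[6,13); WM=7
i=4 t=9 v=5: → [6,13); WM=7
i=5 t=12 v=6: → [12,19),[6,13); WM=9
i=6 t=13 v=3: → [12,19); WM=9
i=7 t=18 v=1: → [18,25),[12,19); WM=9
i=8 t=20 v=4: → [18,25); WM=17; [6,13) fires=20

13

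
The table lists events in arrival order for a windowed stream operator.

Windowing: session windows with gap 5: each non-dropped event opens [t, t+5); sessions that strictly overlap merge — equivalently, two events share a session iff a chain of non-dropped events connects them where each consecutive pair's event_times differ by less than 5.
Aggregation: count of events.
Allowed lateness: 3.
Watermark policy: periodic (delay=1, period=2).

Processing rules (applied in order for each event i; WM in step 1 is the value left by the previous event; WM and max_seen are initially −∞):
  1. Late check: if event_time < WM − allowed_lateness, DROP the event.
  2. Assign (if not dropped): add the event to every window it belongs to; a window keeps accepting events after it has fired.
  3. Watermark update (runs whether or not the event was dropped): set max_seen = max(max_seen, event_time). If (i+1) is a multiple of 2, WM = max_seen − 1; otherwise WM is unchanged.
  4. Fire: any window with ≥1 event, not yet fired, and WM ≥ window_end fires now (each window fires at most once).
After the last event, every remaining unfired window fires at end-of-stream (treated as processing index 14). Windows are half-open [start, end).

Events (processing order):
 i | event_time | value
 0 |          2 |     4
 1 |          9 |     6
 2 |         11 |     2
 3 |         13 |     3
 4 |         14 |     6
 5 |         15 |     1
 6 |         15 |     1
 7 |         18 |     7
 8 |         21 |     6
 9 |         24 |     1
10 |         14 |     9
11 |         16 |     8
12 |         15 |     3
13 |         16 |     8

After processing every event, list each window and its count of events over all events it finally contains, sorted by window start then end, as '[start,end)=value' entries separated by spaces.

i=0 t=2 v=4: → [2,7); WM=−∞
i=1 t=9 v=6: → [9,14); WM=8
i=2 t=11 v=2: → [9,16); WM=8
i=3 t=13 v=3: → [9,18); WM=12
i=4 t=14 v=6: → [9,19); WM=12
i=5 t=15 v=1: → [9,20); WM=14
i=6 t=15 v=1: → [9,20); WM=14
i=7 t=18 v=7: → [9,23); WM=17
i=8 t=21 v=6: → [9,26); WM=17
i=9 t=24 v=1: → [9,29); WM=23
i=10 t=14 v=9: DROP (t<23-3); WM=23
i=11 t=16 v=8: DROP (t<23-3); WM=23
i=12 t=15 v=3: DROP (t<23-3); WM=23
i=13 t=16 v=8: DROP (t<23-3); WM=23

[2,7)=1 [9,29)=9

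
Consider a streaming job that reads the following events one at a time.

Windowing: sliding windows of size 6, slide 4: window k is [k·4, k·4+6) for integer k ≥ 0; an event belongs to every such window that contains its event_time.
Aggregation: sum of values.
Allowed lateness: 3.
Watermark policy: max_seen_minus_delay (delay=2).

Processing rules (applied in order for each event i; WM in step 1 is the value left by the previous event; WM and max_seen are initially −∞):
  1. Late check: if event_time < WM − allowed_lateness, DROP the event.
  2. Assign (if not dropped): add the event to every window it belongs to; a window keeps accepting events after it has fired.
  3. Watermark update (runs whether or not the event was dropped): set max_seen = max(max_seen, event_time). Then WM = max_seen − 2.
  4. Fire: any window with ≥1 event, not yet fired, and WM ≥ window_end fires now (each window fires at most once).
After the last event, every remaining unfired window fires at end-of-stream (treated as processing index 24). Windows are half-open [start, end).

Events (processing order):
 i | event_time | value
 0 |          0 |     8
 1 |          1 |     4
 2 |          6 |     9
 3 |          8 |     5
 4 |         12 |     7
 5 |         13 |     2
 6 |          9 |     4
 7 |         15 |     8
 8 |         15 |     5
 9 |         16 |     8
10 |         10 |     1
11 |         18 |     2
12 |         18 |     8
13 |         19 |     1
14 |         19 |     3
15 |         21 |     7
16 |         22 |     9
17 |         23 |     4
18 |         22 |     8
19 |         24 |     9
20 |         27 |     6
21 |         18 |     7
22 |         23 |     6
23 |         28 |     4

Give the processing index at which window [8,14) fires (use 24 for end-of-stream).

9

i=0 t=0 v=8: → [0,6); WM=-2
i=1 t=1 v=4: → [0,6); WM=-1
i=2 t=6 v=9: → [4,10); WM=4
i=3 t=8 v=5: → [8,14),[4,10); WM=6; [0,6) fires=12
i=4 t=12 v=7: → [12,18),[8,14); WM=10; [4,10) fires=14
i=5 t=13 v=2: → [12,18),[8,14); WM=11
i=6 t=9 v=4: → [8,14),[4,10); WM=11
i=7 t=15 v=8: → [12,18); WM=13
i=8 t=15 v=5: → [12,18); WM=13
i=9 t=16 v=8: → [16,22),[12,18); WM=14; [8,14) fires=18
i=10 t=10 v=1: DROP (t<14-3); WM=14
i=11 t=18 v=2: → [16,22); WM=16
i=12 t=18 v=8: → [16,22); WM=16
i=13 t=19 v=1: → [16,22); WM=17
i=14 t=19 v=3: → [16,22); WM=17
i=15 t=21 v=7: → [20,26),[16,22); WM=19; [12,18) fires=30
i=16 t=22 v=9: → [20,26); WM=20
i=17 t=23 v=4: → [20,26); WM=21
i=18 t=22 v=8: → [20,26); WM=21
i=19 t=24 v=9: → [24,30),[20,26); WM=22; [16,22) fires=29
i=20 t=27 v=6: → [24,30); WM=25
i=21 t=18 v=7: DROP (t<25-3); WM=25
i=22 t=23 v=6: → [20,26); WM=25
i=23 t=28 v=4: → [28,34),[24,30); WM=26; [20,26) fires=43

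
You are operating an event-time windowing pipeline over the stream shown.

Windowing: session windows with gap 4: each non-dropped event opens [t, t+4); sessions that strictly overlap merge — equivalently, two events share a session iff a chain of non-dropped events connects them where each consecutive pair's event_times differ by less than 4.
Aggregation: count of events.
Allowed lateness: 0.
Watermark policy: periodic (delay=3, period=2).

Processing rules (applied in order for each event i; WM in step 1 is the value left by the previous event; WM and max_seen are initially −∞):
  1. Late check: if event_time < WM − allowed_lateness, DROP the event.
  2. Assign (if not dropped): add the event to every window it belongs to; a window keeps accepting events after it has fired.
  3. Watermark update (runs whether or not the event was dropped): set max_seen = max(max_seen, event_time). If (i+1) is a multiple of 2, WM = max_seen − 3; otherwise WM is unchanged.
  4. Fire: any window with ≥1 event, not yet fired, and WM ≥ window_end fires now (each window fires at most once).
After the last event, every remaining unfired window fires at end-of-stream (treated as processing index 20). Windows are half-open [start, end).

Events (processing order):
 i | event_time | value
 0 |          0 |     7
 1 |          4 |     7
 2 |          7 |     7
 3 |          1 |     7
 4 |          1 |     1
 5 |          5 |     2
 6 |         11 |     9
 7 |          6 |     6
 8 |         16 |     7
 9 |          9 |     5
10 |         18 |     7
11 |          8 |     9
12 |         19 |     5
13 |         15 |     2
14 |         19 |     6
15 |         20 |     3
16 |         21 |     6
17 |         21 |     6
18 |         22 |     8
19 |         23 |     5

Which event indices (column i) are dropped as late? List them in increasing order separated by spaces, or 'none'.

i=0 t=0 v=7: → [0,4); WM=−∞
i=1 t=4 v=7: → [4,8); WM=1
i=2 t=7 v=7: → [4,11); WM=1
i=3 t=1 v=7: → [0,11); WM=4
i=4 t=1 v=1: DROP (t<4-0); WM=4
i=5 t=5 v=2: → [0,11); WM=4
i=6 t=11 v=9: → [11,15); WM=4
i=7 t=6 v=6: → [0,11); WM=8
i=8 t=16 v=7: → [16,20); WM=8
i=9 t=9 v=5: → [0,15); WM=13
i=10 t=18 v=7: → [16,22); WM=13
i=11 t=8 v=9: DROP (t<13-0); WM=15
i=12 t=19 v=5: → [16,23); WM=15
i=13 t=15 v=2: → [15,23); WM=16
i=14 t=19 v=6: → [15,23); WM=16
i=15 t=20 v=3: → [15,24); WM=17
i=16 t=21 v=6: → [15,25); WM=17
i=17 t=21 v=6: → [15,25); WM=18
i=18 t=22 v=8: → [15,26); WM=18
i=19 t=23 v=5: → [15,27); WM=20

4 11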